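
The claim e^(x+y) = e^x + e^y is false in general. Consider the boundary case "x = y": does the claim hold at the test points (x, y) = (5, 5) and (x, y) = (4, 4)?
No, fails at both test points

At (5, 5): LHS = e^10 ≈ 22026.5 ≠ RHS = 2·e^5 ≈ 296.8
At (4, 4): LHS = e^8 ≈ 2981 ≠ RHS = 2·e^4 ≈ 109.2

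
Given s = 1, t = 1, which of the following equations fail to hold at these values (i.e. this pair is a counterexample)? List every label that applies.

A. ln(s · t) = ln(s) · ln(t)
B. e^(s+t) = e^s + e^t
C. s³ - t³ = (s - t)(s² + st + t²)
Evaluating each claim at the given values:
A. LHS = 0, RHS = 0 → holds here (LHS = RHS)
B. LHS = e^2 ≈ 7.389, RHS = 2·e ≈ 5.437 → fails here (LHS ≠ RHS)
C. LHS = 0, RHS = 0 → holds here (LHS = RHS)

Answer: B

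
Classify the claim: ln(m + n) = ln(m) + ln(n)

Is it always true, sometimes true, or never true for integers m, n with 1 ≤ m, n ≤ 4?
It holds at (m, n) = (2, 2) (both sides equal ln(4) ≈ 1.386), but fails at (m, n) = (3, 2) (LHS = ln(5) ≈ 1.609, RHS = ln(2) + ln(3) ≈ 1.792).

Answer: Sometimes true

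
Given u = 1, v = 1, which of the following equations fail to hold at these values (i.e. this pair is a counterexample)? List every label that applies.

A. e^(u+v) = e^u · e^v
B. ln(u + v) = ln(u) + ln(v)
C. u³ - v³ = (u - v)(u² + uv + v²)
B

Evaluating each claim at the given values:
A. LHS = e^2 ≈ 7.389, RHS = e^2 ≈ 7.389 → holds here (LHS = RHS)
B. LHS = ln(2) ≈ 0.6931, RHS = 0 → fails here (LHS ≠ RHS)
C. LHS = 0, RHS = 0 → holds here (LHS = RHS)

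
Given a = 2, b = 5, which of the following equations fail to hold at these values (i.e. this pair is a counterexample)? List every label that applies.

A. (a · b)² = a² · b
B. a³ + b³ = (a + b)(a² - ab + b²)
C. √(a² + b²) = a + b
Evaluating each claim at the given values:
A. LHS = 100, RHS = 20 → fails here (LHS ≠ RHS)
B. LHS = 133, RHS = 133 → holds here (LHS = RHS)
C. LHS = √(29) ≈ 5.385, RHS = 7 → fails here (LHS ≠ RHS)

Answer: A, C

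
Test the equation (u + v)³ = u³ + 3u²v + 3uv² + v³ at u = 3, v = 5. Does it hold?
Holds

Substituting u = 3, v = 5:

LHS = (3 + 5)³ = 512
RHS = 3³ + 3·3²·5 + 3·3·5² + 5³ = 512

LHS = RHS, so the equation holds at this point.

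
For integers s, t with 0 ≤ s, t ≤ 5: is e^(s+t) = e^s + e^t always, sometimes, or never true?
Never true

The claim fails for every pair in the range. For instance at (s, t) = (1, 3): LHS = e^4 ≈ 54.6, RHS = e + e^3 ≈ 22.8.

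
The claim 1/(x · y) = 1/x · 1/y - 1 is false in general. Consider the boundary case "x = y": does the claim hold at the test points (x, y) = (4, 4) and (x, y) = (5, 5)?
No, fails at both test points

At (4, 4): LHS = 1/16 ≠ RHS = -15/16
At (5, 5): LHS = 1/25 ≠ RHS = -24/25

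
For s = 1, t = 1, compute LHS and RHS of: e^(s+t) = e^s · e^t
LHS = e^(1+1) = e^2 ≈ 7.389
RHS = e^1 · e^1 = e^2 ≈ 7.389

LHS = RHS: the two sides agree.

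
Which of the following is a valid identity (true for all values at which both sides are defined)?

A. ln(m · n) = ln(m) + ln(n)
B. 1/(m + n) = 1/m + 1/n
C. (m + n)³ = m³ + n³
A: holds — e.g. at (5, 8), both sides equal ln(40) ≈ 3.689.
B: fails at (4, 4) — LHS = 1/8, RHS = 1/2.
C: fails at (2, 2) — LHS = 64, RHS = 16.

Answer: A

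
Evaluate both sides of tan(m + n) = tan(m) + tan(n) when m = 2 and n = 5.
LHS = tan(2 + 5) = tan(7) ≈ 0.8714
RHS = tan(2) + tan(5) ≈ -5.566

LHS ≠ RHS (they differ by about 6.437), so the equation does not hold here.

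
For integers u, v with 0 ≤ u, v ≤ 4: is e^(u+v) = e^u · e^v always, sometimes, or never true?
Always true

The identity holds for every pair in the range. For instance at (u, v) = (3, 0): both sides equal e^3 ≈ 20.09.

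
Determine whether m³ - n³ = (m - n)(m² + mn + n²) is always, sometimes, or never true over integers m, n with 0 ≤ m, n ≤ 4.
The identity holds for every pair in the range. For instance at (m, n) = (4, 4): both sides equal 0.

Answer: Always true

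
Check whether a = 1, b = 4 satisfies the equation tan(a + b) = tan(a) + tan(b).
Fails

Substituting a = 1, b = 4:

LHS = tan(1 + 4) = tan(5) ≈ -3.381
RHS = tan(1) + tan(4) ≈ 2.715

LHS ≠ RHS, so the equation does not hold at this point.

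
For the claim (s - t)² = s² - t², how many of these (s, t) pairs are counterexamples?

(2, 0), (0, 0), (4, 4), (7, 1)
Testing each pair:
(2, 0): LHS = 4, RHS = 4 → satisfies claim
(0, 0): LHS = 0, RHS = 0 → satisfies claim
(4, 4): LHS = 0, RHS = 0 → satisfies claim
(7, 1): LHS = 36, RHS = 48 → counterexample

That makes 1 counterexample.

Answer: 1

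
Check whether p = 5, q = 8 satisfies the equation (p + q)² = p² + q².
Substituting p = 5, q = 8:

LHS = (5 + 8)² = 169
RHS = 5² + 8² = 89

LHS ≠ RHS, so the equation does not hold at this point.

Answer: Fails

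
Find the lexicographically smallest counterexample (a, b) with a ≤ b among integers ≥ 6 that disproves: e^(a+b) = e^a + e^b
(a, b) = (6, 6)

Substituting (6, 6) into the claim:
LHS = e^(6+6) = e^12 ≈ 162754.8
RHS = e^6 + e^6 = 2·e^6 ≈ 806.9

Since LHS ≠ RHS, this pair disproves the claim, and no lexicographically smaller pair (a ≤ b, integers ≥ 6) does.

For instance (12, 12) is also a counterexample (LHS = e^24 ≈ 26489122129.8, RHS = 2·e^12 ≈ 325509.6), but it's lexicographically larger.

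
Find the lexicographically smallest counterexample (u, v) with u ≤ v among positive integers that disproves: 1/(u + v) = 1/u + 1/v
(u, v) = (1, 1)

Substituting (1, 1) into the claim:
LHS = 1/(1 + 1) = 1/2
RHS = 1/1 + 1/1 = 2

Since LHS ≠ RHS, this pair disproves the claim, and no lexicographically smaller pair (u ≤ v, positive integers) does.

For instance (3, 6) is also a counterexample (LHS = 1/9, RHS = 1/2), but it's lexicographically larger.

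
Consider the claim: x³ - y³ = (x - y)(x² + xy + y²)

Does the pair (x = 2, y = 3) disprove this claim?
No

Substituting x = 2, y = 3:
LHS = 2³ - 3³ = -19
RHS = (2 - 3)(2² + 2·3 + 3²) = -19

The sides agree, so this pair does not disprove the claim.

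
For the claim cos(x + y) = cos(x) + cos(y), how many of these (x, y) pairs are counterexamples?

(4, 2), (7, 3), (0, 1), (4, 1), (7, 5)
5

Testing each pair:
(4, 2): LHS = cos(6) ≈ 0.9602, RHS = cos(4) + cos(2) ≈ -1.07 → counterexample
(7, 3): LHS = cos(10) ≈ -0.8391, RHS = cos(3) + cos(7) ≈ -0.2361 → counterexample
(0, 1): LHS = cos(1) ≈ 0.5403, RHS = cos(1) + 1 ≈ 1.54 → counterexample
(4, 1): LHS = cos(5) ≈ 0.2837, RHS = cos(4) + cos(1) ≈ -0.1133 → counterexample
(7, 5): LHS = cos(12) ≈ 0.8439, RHS = cos(5) + cos(7) ≈ 1.038 → counterexample

That makes 5 counterexamples.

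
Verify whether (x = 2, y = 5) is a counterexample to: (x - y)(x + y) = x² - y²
Substituting x = 2, y = 5:
LHS = (2 - 5)(2 + 5) = -21
RHS = 2² - 5² = -21

The sides agree, so this pair does not disprove the claim.

Answer: No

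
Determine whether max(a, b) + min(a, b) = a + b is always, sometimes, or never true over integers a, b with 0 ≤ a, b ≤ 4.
The identity holds for every pair in the range. For instance at (a, b) = (4, 4): both sides equal 8.

Answer: Always true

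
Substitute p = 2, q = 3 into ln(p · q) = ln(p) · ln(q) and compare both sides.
LHS = ln(2 · 3) = ln(6) ≈ 1.792
RHS = ln(2) · ln(3) ≈ 0.7615

LHS ≠ RHS (they differ by about 1.03), so the equation does not hold here.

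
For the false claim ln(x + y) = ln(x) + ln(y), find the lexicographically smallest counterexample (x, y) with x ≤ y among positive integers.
Substituting (1, 1) into the claim:
LHS = ln(1 + 1) = ln(2) ≈ 0.6931
RHS = ln(1) + ln(1) = 0

Since LHS ≠ RHS, this pair disproves the claim, and no lexicographically smaller pair (x ≤ y, positive integers) does.

For instance (4, 8) is also a counterexample (LHS = ln(12) ≈ 2.485, RHS = ln(4) + ln(8) ≈ 3.466), but it's lexicographically larger.

Answer: (x, y) = (1, 1)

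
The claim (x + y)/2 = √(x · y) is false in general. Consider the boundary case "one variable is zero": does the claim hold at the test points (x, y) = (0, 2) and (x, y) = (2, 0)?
No, fails at both test points

At (0, 2): LHS = 1 ≠ RHS = 0
At (2, 0): LHS = 1 ≠ RHS = 0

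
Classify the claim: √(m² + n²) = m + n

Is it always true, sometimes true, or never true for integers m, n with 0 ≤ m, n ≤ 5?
Sometimes true

It holds at (m, n) = (5, 0) (both sides equal 5), but fails at (m, n) = (4, 3) (LHS = 5, RHS = 7).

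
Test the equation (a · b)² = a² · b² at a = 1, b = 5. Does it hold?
Holds

Substituting a = 1, b = 5:

LHS = (1 · 5)² = 25
RHS = 1² · 5² = 25

LHS = RHS, so the equation holds at this point.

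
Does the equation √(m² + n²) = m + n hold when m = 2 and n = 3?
Fails

Substituting m = 2, n = 3:

LHS = √(2² + 3²) = √(13) ≈ 3.606
RHS = 2 + 3 = 5

LHS ≠ RHS, so the equation does not hold at this point.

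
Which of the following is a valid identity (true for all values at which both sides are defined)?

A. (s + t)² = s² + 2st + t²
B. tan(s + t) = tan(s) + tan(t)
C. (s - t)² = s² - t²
A

A: holds — e.g. at (1, 2), both sides equal 9.
B: fails at (6, 7) — LHS = tan(13) ≈ 0.463, RHS = tan(6) + tan(7) ≈ 0.5804.
C: fails at (1, 3) — LHS = 4, RHS = -8.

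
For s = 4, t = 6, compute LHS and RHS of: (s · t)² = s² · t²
LHS = (4 · 6)² = 576
RHS = 4² · 6² = 576

LHS = RHS: the two sides agree.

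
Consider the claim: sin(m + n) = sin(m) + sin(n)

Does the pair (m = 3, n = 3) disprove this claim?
Yes

Substituting m = 3, n = 3:
LHS = sin(3 + 3) = sin(6) ≈ -0.2794
RHS = sin(3) + sin(3) = 2·sin(3) ≈ 0.2822

Since LHS ≠ RHS, this pair disproves the claim.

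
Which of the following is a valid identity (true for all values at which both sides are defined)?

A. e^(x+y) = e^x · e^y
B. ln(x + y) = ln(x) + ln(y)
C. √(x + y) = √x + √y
A: holds — e.g. at (3, 3), both sides equal e^6 ≈ 403.4.
B: fails at (4, 5) — LHS = ln(9) ≈ 2.197, RHS = ln(4) + ln(5) ≈ 2.996.
C: fails at (4, 4) — LHS = 2·√(2) ≈ 2.828, RHS = 4.

Answer: A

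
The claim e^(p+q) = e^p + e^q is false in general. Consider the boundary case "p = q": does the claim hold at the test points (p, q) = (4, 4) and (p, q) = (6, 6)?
No, fails at both test points

At (4, 4): LHS = e^8 ≈ 2981 ≠ RHS = 2·e^4 ≈ 109.2
At (6, 6): LHS = e^12 ≈ 162754.8 ≠ RHS = 2·e^6 ≈ 806.9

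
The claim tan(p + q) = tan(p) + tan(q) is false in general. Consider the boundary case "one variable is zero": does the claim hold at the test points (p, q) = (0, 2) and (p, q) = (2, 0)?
Yes, holds at both test points

At (0, 2): LHS = tan(2) ≈ -2.185, RHS = tan(2) ≈ -2.185 → equal
At (2, 0): LHS = tan(2) ≈ -2.185, RHS = tan(2) ≈ -2.185 → equal

So the claim does hold at both of these boundary points, even though it is not an identity.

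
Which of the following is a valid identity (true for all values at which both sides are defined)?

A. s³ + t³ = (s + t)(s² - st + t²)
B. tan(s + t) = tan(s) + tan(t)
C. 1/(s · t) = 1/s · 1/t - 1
A

A: holds — e.g. at (1, 2), both sides equal 9.
B: fails at (2, 4) — LHS = tan(6) ≈ -0.291, RHS = tan(2) + tan(4) ≈ -1.027.
C: fails at (1, 3) — LHS = 1/3, RHS = -2/3.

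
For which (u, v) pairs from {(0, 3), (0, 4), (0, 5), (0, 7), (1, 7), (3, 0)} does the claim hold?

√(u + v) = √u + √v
(0, 3), (0, 4), (0, 5), (0, 7), (3, 0)

Testing each pair:
(0, 3): LHS = √(3) ≈ 1.732, RHS = √(3) ≈ 1.732 → holds
(0, 4): LHS = 2, RHS = 2 → holds
(0, 5): LHS = √(5) ≈ 2.236, RHS = √(5) ≈ 2.236 → holds
(0, 7): LHS = √(7) ≈ 2.646, RHS = √(7) ≈ 2.646 → holds
(1, 7): LHS = 2·√(2) ≈ 2.828, RHS = 1 + √(7) ≈ 3.646 → fails
(3, 0): LHS = √(3) ≈ 1.732, RHS = √(3) ≈ 1.732 → holds

5 of 6 pairs satisfy the claim.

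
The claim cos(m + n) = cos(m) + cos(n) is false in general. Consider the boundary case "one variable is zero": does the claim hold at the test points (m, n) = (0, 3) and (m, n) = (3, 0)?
At (0, 3): LHS = cos(3) ≈ -0.99 ≠ RHS = cos(3) + 1 ≈ 0.01001
At (3, 0): LHS = cos(3) ≈ -0.99 ≠ RHS = cos(3) + 1 ≈ 0.01001

Answer: No, fails at both test points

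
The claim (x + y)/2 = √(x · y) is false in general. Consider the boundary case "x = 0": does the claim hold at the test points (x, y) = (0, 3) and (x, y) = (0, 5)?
At (0, 3): LHS = 3/2 ≠ RHS = 0
At (0, 5): LHS = 5/2 ≠ RHS = 0

Answer: No, fails at both test points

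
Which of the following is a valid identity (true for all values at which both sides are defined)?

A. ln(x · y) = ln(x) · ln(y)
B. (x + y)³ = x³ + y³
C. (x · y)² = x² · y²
C

A: fails at (3, 4) — LHS = ln(12) ≈ 2.485, RHS = ln(3)·ln(4) ≈ 1.523.
B: fails at (1, 2) — LHS = 27, RHS = 9.
C: holds — e.g. at (3, 7), both sides equal 441.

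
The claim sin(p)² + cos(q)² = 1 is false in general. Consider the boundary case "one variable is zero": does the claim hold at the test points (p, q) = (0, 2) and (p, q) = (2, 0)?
No, fails at both test points

At (0, 2): LHS = cos(2)² ≈ 0.1732 ≠ RHS = 1
At (2, 0): LHS = sin(2)² + 1 ≈ 1.827 ≠ RHS = 1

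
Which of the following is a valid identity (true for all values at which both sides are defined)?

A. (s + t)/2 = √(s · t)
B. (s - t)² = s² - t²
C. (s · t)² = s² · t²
A: fails at (5, 8) — LHS = 13/2, RHS = 2·√(10) ≈ 6.325.
B: fails at (3, 4) — LHS = 1, RHS = -7.
C: holds — e.g. at (4, 5), both sides equal 400.

Answer: C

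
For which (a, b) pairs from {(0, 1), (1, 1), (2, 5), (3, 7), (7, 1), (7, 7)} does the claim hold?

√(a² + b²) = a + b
Testing each pair:
(0, 1): LHS = 1, RHS = 1 → holds
(1, 1): LHS = √(2) ≈ 1.414, RHS = 2 → fails
(2, 5): LHS = √(29) ≈ 5.385, RHS = 7 → fails
(3, 7): LHS = √(58) ≈ 7.616, RHS = 10 → fails
(7, 1): LHS = 5·√(2) ≈ 7.071, RHS = 8 → fails
(7, 7): LHS = 7·√(2) ≈ 9.899, RHS = 14 → fails

1 of 6 pairs satisfies the claim.

Answer: (0, 1)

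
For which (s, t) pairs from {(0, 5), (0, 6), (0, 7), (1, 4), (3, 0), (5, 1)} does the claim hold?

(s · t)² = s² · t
Testing each pair:
(0, 5): LHS = 0, RHS = 0 → holds
(0, 6): LHS = 0, RHS = 0 → holds
(0, 7): LHS = 0, RHS = 0 → holds
(1, 4): LHS = 16, RHS = 4 → fails
(3, 0): LHS = 0, RHS = 0 → holds
(5, 1): LHS = 25, RHS = 25 → holds

5 of 6 pairs satisfy the claim.

Answer: (0, 5), (0, 6), (0, 7), (3, 0), (5, 1)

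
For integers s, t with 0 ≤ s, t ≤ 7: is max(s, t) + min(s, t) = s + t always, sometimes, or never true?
Always true

The identity holds for every pair in the range. For instance at (s, t) = (5, 0): both sides equal 5.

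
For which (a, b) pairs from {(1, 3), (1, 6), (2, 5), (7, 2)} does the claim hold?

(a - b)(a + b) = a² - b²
All pairs

Testing each pair:
(1, 3): LHS = -8, RHS = -8 → holds
(1, 6): LHS = -35, RHS = -35 → holds
(2, 5): LHS = -21, RHS = -21 → holds
(7, 2): LHS = 45, RHS = 45 → holds

Every pair satisfies the claim.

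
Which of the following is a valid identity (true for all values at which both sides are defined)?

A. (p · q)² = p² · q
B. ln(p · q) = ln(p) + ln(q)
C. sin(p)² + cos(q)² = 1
B

A: fails at (4, 5) — LHS = 400, RHS = 80.
B: holds — e.g. at (3, 4), both sides equal ln(12) ≈ 2.485.
C: fails at (6, 7) — LHS = sin(6)² + cos(7)² ≈ 0.6464, RHS = 1.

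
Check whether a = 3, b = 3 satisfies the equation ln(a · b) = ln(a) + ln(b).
Holds

Substituting a = 3, b = 3:

LHS = ln(3 · 3) = ln(9) ≈ 2.197
RHS = ln(3) + ln(3) = 2·ln(3) ≈ 2.197

LHS = RHS, so the equation holds at this point.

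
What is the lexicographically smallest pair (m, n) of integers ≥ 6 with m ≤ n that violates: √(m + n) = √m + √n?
Substituting (6, 6) into the claim:
LHS = √(6 + 6) = 2·√(3) ≈ 3.464
RHS = √6 + √6 = 2·√(6) ≈ 4.899

Since LHS ≠ RHS, this pair disproves the claim, and no lexicographically smaller pair (m ≤ n, integers ≥ 6) does.

For instance (6, 10) is also a counterexample (LHS = 4, RHS = √(6) + √(10) ≈ 5.612), but it's lexicographically larger.

Answer: (m, n) = (6, 6)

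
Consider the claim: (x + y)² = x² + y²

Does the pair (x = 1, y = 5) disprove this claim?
Substituting x = 1, y = 5:
LHS = (1 + 5)² = 36
RHS = 1² + 5² = 26

Since LHS ≠ RHS, this pair disproves the claim.

Answer: Yes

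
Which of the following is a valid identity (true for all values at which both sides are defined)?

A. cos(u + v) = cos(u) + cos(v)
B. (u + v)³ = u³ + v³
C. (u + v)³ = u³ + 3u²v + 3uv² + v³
C

A: fails at (3, 3) — LHS = cos(6) ≈ 0.9602, RHS = 2·cos(3) ≈ -1.98.
B: fails at (1, 3) — LHS = 64, RHS = 28.
C: holds — e.g. at (3, 3), both sides equal 216.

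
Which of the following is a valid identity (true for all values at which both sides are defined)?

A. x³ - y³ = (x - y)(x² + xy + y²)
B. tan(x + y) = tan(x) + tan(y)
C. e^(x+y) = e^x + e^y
A

A: holds — e.g. at (6, 7), both sides equal -127.
B: fails at (2, 4) — LHS = tan(6) ≈ -0.291, RHS = tan(2) + tan(4) ≈ -1.027.
C: fails at (2, 5) — LHS = e^7 ≈ 1097, RHS = e^2 + e^5 ≈ 155.8.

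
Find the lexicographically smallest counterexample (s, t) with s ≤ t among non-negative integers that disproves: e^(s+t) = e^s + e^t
(s, t) = (0, 0)

Substituting (0, 0) into the claim:
LHS = e^(0+0) = 1
RHS = e^0 + e^0 = 2

Since LHS ≠ RHS, this pair disproves the claim, and no lexicographically smaller pair (s ≤ t, non-negative integers) does.

For instance (3, 3) is also a counterexample (LHS = e^6 ≈ 403.4, RHS = 2·e^3 ≈ 40.17), but it's lexicographically larger.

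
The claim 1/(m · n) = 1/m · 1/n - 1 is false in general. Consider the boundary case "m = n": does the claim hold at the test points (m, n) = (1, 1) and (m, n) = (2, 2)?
No, fails at both test points

At (1, 1): LHS = 1 ≠ RHS = 0
At (2, 2): LHS = 1/4 ≠ RHS = -3/4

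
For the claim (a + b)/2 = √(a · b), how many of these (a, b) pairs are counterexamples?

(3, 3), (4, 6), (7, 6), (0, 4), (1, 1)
3

Testing each pair:
(3, 3): LHS = 3, RHS = 3 → satisfies claim
(4, 6): LHS = 5, RHS = 2·√(6) ≈ 4.899 → counterexample
(7, 6): LHS = 13/2, RHS = √(42) ≈ 6.481 → counterexample
(0, 4): LHS = 2, RHS = 0 → counterexample
(1, 1): LHS = 1, RHS = 1 → satisfies claim

That makes 3 counterexamples.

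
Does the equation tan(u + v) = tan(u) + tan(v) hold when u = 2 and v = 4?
Substituting u = 2, v = 4:

LHS = tan(2 + 4) = tan(6) ≈ -0.291
RHS = tan(2) + tan(4) ≈ -1.027

LHS ≠ RHS, so the equation does not hold at this point.

Answer: Fails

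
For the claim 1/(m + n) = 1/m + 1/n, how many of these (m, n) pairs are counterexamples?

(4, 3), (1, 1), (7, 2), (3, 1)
Testing each pair:
(4, 3): LHS = 1/7, RHS = 7/12 → counterexample
(1, 1): LHS = 1/2, RHS = 2 → counterexample
(7, 2): LHS = 1/9, RHS = 9/14 → counterexample
(3, 1): LHS = 1/4, RHS = 4/3 → counterexample

That makes 4 counterexamples.

Answer: 4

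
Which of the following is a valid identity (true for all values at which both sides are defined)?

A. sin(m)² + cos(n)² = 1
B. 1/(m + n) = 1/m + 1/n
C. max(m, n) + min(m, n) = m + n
C

A: fails at (4, 5) — LHS = cos(5)² + sin(4)² ≈ 0.6532, RHS = 1.
B: fails at (2, 4) — LHS = 1/6, RHS = 3/4.
C: holds — e.g. at (4, 5), both sides equal 9.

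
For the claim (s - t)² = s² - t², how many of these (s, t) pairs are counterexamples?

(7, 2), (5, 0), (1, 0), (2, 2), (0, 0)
1

Testing each pair:
(7, 2): LHS = 25, RHS = 45 → counterexample
(5, 0): LHS = 25, RHS = 25 → satisfies claim
(1, 0): LHS = 1, RHS = 1 → satisfies claim
(2, 2): LHS = 0, RHS = 0 → satisfies claim
(0, 0): LHS = 0, RHS = 0 → satisfies claim

That makes 1 counterexample.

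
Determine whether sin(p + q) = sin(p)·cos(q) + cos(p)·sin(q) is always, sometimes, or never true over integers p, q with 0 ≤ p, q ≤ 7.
The identity holds for every pair in the range. For instance at (p, q) = (4, 0): both sides equal sin(4) ≈ -0.7568.

Answer: Always true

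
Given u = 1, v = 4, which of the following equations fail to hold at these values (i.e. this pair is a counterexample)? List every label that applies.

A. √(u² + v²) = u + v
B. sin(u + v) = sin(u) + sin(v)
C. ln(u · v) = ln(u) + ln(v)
A, B

Evaluating each claim at the given values:
A. LHS = √(17) ≈ 4.123, RHS = 5 → fails here (LHS ≠ RHS)
B. LHS = sin(5) ≈ -0.9589, RHS = sin(4) + sin(1) ≈ 0.08467 → fails here (LHS ≠ RHS)
C. LHS = ln(4) ≈ 1.386, RHS = ln(4) ≈ 1.386 → holds here (LHS = RHS)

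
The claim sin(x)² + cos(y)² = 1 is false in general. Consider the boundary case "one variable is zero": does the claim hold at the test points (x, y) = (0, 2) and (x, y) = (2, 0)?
At (0, 2): LHS = cos(2)² ≈ 0.1732 ≠ RHS = 1
At (2, 0): LHS = sin(2)² + 1 ≈ 1.827 ≠ RHS = 1

Answer: No, fails at both test points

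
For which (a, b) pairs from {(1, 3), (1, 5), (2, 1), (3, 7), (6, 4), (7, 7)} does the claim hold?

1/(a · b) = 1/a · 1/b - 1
Testing each pair:
(1, 3): LHS = 1/3, RHS = -2/3 → fails
(1, 5): LHS = 1/5, RHS = -4/5 → fails
(2, 1): LHS = 1/2, RHS = -1/2 → fails
(3, 7): LHS = 1/21, RHS = -20/21 → fails
(6, 4): LHS = 1/24, RHS = -23/24 → fails
(7, 7): LHS = 1/49, RHS = -48/49 → fails

No pair satisfies the claim.

Answer: None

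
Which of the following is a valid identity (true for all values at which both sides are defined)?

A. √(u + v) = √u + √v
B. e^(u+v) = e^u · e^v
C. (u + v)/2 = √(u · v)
B

A: fails at (2, 2) — LHS = 2, RHS = 2·√(2) ≈ 2.828.
B: holds — e.g. at (2, 2), both sides equal e^4 ≈ 54.6.
C: fails at (3, 7) — LHS = 5, RHS = √(21) ≈ 4.583.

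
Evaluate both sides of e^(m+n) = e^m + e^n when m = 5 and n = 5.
LHS = e^(5+5) = e^10 ≈ 22026.5
RHS = e^5 + e^5 = 2·e^5 ≈ 296.8

LHS ≠ RHS (they differ by about 21729.6), so the equation does not hold here.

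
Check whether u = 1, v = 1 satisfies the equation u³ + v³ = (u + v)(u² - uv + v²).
Substituting u = 1, v = 1:

LHS = 1³ + 1³ = 2
RHS = (1 + 1)(1² - 1·1 + 1²) = 2

LHS = RHS, so the equation holds at this point.

Answer: Holds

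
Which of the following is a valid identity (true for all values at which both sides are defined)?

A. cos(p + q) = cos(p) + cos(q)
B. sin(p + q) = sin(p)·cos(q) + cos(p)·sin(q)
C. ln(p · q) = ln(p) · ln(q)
B

A: fails at (5, 5) — LHS = cos(10) ≈ -0.8391, RHS = 2·cos(5) ≈ 0.5673.
B: holds — e.g. at (4, 5), both sides equal sin(9) ≈ 0.4121.
C: fails at (3, 3) — LHS = ln(9) ≈ 2.197, RHS = ln(3)² ≈ 1.207.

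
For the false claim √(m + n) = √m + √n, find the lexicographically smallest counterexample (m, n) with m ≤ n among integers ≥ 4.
(m, n) = (4, 4)

Substituting (4, 4) into the claim:
LHS = √(4 + 4) = 2·√(2) ≈ 2.828
RHS = √4 + √4 = 4

Since LHS ≠ RHS, this pair disproves the claim, and no lexicographically smaller pair (m ≤ n, integers ≥ 4) does.

For instance (6, 11) is also a counterexample (LHS = √(17) ≈ 4.123, RHS = √(6) + √(11) ≈ 5.766), but it's lexicographically larger.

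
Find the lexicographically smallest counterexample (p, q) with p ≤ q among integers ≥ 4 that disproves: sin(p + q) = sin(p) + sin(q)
(p, q) = (4, 4)

Substituting (4, 4) into the claim:
LHS = sin(4 + 4) = sin(8) ≈ 0.9894
RHS = sin(4) + sin(4) = 2·sin(4) ≈ -1.514

Since LHS ≠ RHS, this pair disproves the claim, and no lexicographically smaller pair (p ≤ q, integers ≥ 4) does.

For instance (5, 6) is also a counterexample (LHS = sin(11) ≈ -1, RHS = sin(5) + sin(6) ≈ -1.238), but it's lexicographically larger.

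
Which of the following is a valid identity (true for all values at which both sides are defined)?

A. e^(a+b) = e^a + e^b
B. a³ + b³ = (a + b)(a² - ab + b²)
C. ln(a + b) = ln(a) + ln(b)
A: fails at (2, 2) — LHS = e^4 ≈ 54.6, RHS = 2·e^2 ≈ 14.78.
B: holds — e.g. at (2, 4), both sides equal 72.
C: fails at (2, 5) — LHS = ln(7) ≈ 1.946, RHS = ln(2) + ln(5) ≈ 2.303.

Answer: B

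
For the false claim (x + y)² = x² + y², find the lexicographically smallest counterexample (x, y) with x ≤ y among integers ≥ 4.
(x, y) = (4, 4)

Substituting (4, 4) into the claim:
LHS = (4 + 4)² = 64
RHS = 4² + 4² = 32

Since LHS ≠ RHS, this pair disproves the claim, and no lexicographically smaller pair (x ≤ y, integers ≥ 4) does.

For instance (4, 9) is also a counterexample (LHS = 169, RHS = 97), but it's lexicographically larger.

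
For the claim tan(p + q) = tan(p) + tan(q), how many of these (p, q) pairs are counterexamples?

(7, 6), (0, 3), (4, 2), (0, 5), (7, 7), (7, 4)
4

Testing each pair:
(7, 6): LHS = tan(13) ≈ 0.463, RHS = tan(6) + tan(7) ≈ 0.5804 → counterexample
(0, 3): LHS = tan(3) ≈ -0.1425, RHS = tan(3) ≈ -0.1425 → satisfies claim
(4, 2): LHS = tan(6) ≈ -0.291, RHS = tan(2) + tan(4) ≈ -1.027 → counterexample
(0, 5): LHS = tan(5) ≈ -3.381, RHS = tan(5) ≈ -3.381 → satisfies claim
(7, 7): LHS = tan(14) ≈ 7.245, RHS = 2·tan(7) ≈ 1.743 → counterexample
(7, 4): LHS = tan(11) ≈ -226, RHS = tan(7) + tan(4) ≈ 2.029 → counterexample

That makes 4 counterexamples.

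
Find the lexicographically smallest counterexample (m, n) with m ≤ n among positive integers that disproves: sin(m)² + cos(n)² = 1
Substituting (1, 2) into the claim:
LHS = sin(1)² + cos(2)² ≈ 0.8813
RHS = 1

Since LHS ≠ RHS, this pair disproves the claim, and no lexicographically smaller pair (m ≤ n, positive integers) does.

For instance (3, 5) is also a counterexample (LHS = sin(3)² + cos(5)² ≈ 0.1004, RHS = 1), but it's lexicographically larger.

Answer: (m, n) = (1, 2)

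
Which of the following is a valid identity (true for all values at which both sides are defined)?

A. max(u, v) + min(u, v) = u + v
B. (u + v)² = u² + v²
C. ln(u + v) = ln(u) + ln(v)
A: holds — e.g. at (1, 4), both sides equal 5.
B: fails at (2, 5) — LHS = 49, RHS = 29.
C: fails at (1, 4) — LHS = ln(5) ≈ 1.609, RHS = ln(4) ≈ 1.386.

Answer: A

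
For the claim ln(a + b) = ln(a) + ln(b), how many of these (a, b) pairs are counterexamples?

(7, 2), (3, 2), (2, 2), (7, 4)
Testing each pair:
(7, 2): LHS = ln(9) ≈ 2.197, RHS = ln(2) + ln(7) ≈ 2.639 → counterexample
(3, 2): LHS = ln(5) ≈ 1.609, RHS = ln(2) + ln(3) ≈ 1.792 → counterexample
(2, 2): LHS = ln(4) ≈ 1.386, RHS = 2·ln(2) ≈ 1.386 → satisfies claim
(7, 4): LHS = ln(11) ≈ 2.398, RHS = ln(4) + ln(7) ≈ 3.332 → counterexample

That makes 3 counterexamples.

Answer: 3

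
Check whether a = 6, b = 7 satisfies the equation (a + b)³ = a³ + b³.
Fails

Substituting a = 6, b = 7:

LHS = (6 + 7)³ = 2197
RHS = 6³ + 7³ = 559

LHS ≠ RHS, so the equation does not hold at this point.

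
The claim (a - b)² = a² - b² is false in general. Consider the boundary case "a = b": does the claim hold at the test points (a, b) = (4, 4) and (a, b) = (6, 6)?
At (4, 4): LHS = 0, RHS = 0 → equal
At (6, 6): LHS = 0, RHS = 0 → equal

So the claim does hold at both of these boundary points, even though it is not an identity.

Answer: Yes, holds at both test points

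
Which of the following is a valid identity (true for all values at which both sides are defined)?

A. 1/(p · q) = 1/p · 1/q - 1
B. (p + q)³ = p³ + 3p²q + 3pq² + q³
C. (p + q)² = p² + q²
B

A: fails at (1, 4) — LHS = 1/4, RHS = -3/4.
B: holds — e.g. at (2, 2), both sides equal 64.
C: fails at (2, 3) — LHS = 25, RHS = 13.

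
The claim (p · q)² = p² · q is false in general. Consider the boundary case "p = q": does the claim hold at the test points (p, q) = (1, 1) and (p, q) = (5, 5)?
Only at (1, 1)

At (1, 1): LHS = 1, RHS = 1 → equal
At (5, 5): LHS = 625 ≠ RHS = 125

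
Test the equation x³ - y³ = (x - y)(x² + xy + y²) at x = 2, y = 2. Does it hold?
Substituting x = 2, y = 2:

LHS = 2³ - 2³ = 0
RHS = (2 - 2)(2² + 2·2 + 2²) = 0

LHS = RHS, so the equation holds at this point.

Answer: Holds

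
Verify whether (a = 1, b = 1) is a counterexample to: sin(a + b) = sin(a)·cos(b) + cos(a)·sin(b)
Substituting a = 1, b = 1:
LHS = sin(1 + 1) = sin(2) ≈ 0.9093
RHS = sin(1)·cos(1) + cos(1)·sin(1) = 2·sin(1)·cos(1) ≈ 0.9093

The sides agree, so this pair does not disprove the claim.

Answer: No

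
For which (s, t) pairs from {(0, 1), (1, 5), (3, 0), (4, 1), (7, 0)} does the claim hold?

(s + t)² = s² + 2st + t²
Testing each pair:
(0, 1): LHS = 1, RHS = 1 → holds
(1, 5): LHS = 36, RHS = 36 → holds
(3, 0): LHS = 9, RHS = 9 → holds
(4, 1): LHS = 25, RHS = 25 → holds
(7, 0): LHS = 49, RHS = 49 → holds

Every pair satisfies the claim.

Answer: All pairs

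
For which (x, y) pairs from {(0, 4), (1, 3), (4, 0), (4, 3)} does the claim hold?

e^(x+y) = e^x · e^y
All pairs

Testing each pair:
(0, 4): LHS = e^4 ≈ 54.6, RHS = e^4 ≈ 54.6 → holds
(1, 3): LHS = e^4 ≈ 54.6, RHS = e^4 ≈ 54.6 → holds
(4, 0): LHS = e^4 ≈ 54.6, RHS = e^4 ≈ 54.6 → holds
(4, 3): LHS = e^7 ≈ 1097, RHS = e^7 ≈ 1097 → holds

Every pair satisfies the claim.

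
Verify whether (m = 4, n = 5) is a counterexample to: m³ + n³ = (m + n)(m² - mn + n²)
No

Substituting m = 4, n = 5:
LHS = 4³ + 5³ = 189
RHS = (4 + 5)(4² - 4·5 + 5²) = 189

The sides agree, so this pair does not disprove the claim.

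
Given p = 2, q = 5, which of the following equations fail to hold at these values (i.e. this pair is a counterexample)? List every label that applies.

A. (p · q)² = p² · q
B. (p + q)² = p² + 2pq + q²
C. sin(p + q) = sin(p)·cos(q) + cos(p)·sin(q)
A

Evaluating each claim at the given values:
A. LHS = 100, RHS = 20 → fails here (LHS ≠ RHS)
B. LHS = 49, RHS = 49 → holds here (LHS = RHS)
C. LHS = sin(7) ≈ 0.657, RHS = sin(2)·cos(5) + sin(5)·cos(2) ≈ 0.657 → holds here (LHS = RHS)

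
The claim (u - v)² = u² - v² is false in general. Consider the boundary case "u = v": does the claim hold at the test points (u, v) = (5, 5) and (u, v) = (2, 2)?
Yes, holds at both test points

At (5, 5): LHS = 0, RHS = 0 → equal
At (2, 2): LHS = 0, RHS = 0 → equal

So the claim does hold at both of these boundary points, even though it is not an identity.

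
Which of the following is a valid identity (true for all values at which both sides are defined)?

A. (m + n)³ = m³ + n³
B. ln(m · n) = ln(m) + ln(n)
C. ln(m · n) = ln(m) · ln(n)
B

A: fails at (3, 4) — LHS = 343, RHS = 91.
B: holds — e.g. at (4, 5), both sides equal ln(20) ≈ 2.996.
C: fails at (2, 7) — LHS = ln(14) ≈ 2.639, RHS = ln(2)·ln(7) ≈ 1.349.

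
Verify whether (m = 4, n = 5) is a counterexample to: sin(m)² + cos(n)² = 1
Substituting m = 4, n = 5:
LHS = sin(4)² + cos(5)² ≈ 0.6532
RHS = 1

Since LHS ≠ RHS, this pair disproves the claim.

Answer: Yes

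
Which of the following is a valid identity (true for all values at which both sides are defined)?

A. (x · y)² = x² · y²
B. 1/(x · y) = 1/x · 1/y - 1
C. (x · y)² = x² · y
A: holds — e.g. at (1, 4), both sides equal 16.
B: fails at (1, 5) — LHS = 1/5, RHS = -4/5.
C: fails at (2, 2) — LHS = 16, RHS = 8.

Answer: A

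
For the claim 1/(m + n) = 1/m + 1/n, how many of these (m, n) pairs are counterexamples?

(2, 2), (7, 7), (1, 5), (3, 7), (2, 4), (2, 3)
Testing each pair:
(2, 2): LHS = 1/4, RHS = 1 → counterexample
(7, 7): LHS = 1/14, RHS = 2/7 → counterexample
(1, 5): LHS = 1/6, RHS = 6/5 → counterexample
(3, 7): LHS = 1/10, RHS = 10/21 → counterexample
(2, 4): LHS = 1/6, RHS = 3/4 → counterexample
(2, 3): LHS = 1/5, RHS = 5/6 → counterexample

That makes 6 counterexamples.

Answer: 6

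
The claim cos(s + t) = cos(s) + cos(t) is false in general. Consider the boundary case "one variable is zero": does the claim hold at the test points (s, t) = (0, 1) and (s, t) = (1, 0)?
At (0, 1): LHS = cos(1) ≈ 0.5403 ≠ RHS = cos(1) + 1 ≈ 1.54
At (1, 0): LHS = cos(1) ≈ 0.5403 ≠ RHS = cos(1) + 1 ≈ 1.54

Answer: No, fails at both test points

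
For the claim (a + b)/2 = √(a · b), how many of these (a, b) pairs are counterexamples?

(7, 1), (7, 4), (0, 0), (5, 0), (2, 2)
3

Testing each pair:
(7, 1): LHS = 4, RHS = √(7) ≈ 2.646 → counterexample
(7, 4): LHS = 11/2, RHS = 2·√(7) ≈ 5.292 → counterexample
(0, 0): LHS = 0, RHS = 0 → satisfies claim
(5, 0): LHS = 5/2, RHS = 0 → counterexample
(2, 2): LHS = 2, RHS = 2 → satisfies claim

That makes 3 counterexamples.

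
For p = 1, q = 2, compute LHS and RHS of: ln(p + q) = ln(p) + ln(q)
LHS = ln(1 + 2) = ln(3) ≈ 1.099
RHS = ln(1) + ln(2) = ln(2) ≈ 0.6931

LHS ≠ RHS (they differ by about 0.4055), so the equation does not hold here.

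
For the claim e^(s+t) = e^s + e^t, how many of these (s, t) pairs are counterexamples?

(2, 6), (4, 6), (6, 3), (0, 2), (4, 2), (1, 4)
Testing each pair:
(2, 6): LHS = e^8 ≈ 2981, RHS = e^2 + e^6 ≈ 410.8 → counterexample
(4, 6): LHS = e^10 ≈ 22026.5, RHS = e^4 + e^6 ≈ 458 → counterexample
(6, 3): LHS = e^9 ≈ 8103, RHS = e^3 + e^6 ≈ 423.5 → counterexample
(0, 2): LHS = e^2 ≈ 7.389, RHS = 1 + e^2 ≈ 8.389 → counterexample
(4, 2): LHS = e^6 ≈ 403.4, RHS = e^2 + e^4 ≈ 61.99 → counterexample
(1, 4): LHS = e^5 ≈ 148.4, RHS = e + e^4 ≈ 57.32 → counterexample

That makes 6 counterexamples.

Answer: 6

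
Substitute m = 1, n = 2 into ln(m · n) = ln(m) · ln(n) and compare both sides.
LHS = ln(1 · 2) = ln(2) ≈ 0.6931
RHS = ln(1) · ln(2) = 0

LHS ≠ RHS (they differ by about 0.6931), so the equation does not hold here.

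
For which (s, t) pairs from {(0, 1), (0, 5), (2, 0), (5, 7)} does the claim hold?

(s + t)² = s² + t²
(0, 1), (0, 5), (2, 0)

Testing each pair:
(0, 1): LHS = 1, RHS = 1 → holds
(0, 5): LHS = 25, RHS = 25 → holds
(2, 0): LHS = 4, RHS = 4 → holds
(5, 7): LHS = 144, RHS = 74 → fails

3 of 4 pairs satisfy the claim.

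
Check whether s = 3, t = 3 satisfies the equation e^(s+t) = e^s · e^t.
Substituting s = 3, t = 3:

LHS = e^(3+3) = e^6 ≈ 403.4
RHS = e^3 · e^3 = e^6 ≈ 403.4

LHS = RHS, so the equation holds at this point.

Answer: Holds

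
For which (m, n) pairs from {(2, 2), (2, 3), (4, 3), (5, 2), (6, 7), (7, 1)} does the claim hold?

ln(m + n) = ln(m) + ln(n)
Testing each pair:
(2, 2): LHS = ln(4) ≈ 1.386, RHS = 2·ln(2) ≈ 1.386 → holds
(2, 3): LHS = ln(5) ≈ 1.609, RHS = ln(2) + ln(3) ≈ 1.792 → fails
(4, 3): LHS = ln(7) ≈ 1.946, RHS = ln(3) + ln(4) ≈ 2.485 → fails
(5, 2): LHS = ln(7) ≈ 1.946, RHS = ln(2) + ln(5) ≈ 2.303 → fails
(6, 7): LHS = ln(13) ≈ 2.565, RHS = ln(6) + ln(7) ≈ 3.738 → fails
(7, 1): LHS = ln(8) ≈ 2.079, RHS = ln(7) ≈ 1.946 → fails

1 of 6 pairs satisfies the claim.

Answer: (2, 2)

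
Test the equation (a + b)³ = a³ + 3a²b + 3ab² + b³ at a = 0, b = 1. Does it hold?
Substituting a = 0, b = 1:

LHS = (0 + 1)³ = 1
RHS = 0³ + 3·0²·1 + 3·0·1² + 1³ = 1

LHS = RHS, so the equation holds at this point.

Answer: Holds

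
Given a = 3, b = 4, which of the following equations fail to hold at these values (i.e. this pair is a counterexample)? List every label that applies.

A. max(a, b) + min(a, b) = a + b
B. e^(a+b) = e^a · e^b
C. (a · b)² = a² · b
C

Evaluating each claim at the given values:
A. LHS = 7, RHS = 7 → holds here (LHS = RHS)
B. LHS = e^7 ≈ 1097, RHS = e^7 ≈ 1097 → holds here (LHS = RHS)
C. LHS = 144, RHS = 36 → fails here (LHS ≠ RHS)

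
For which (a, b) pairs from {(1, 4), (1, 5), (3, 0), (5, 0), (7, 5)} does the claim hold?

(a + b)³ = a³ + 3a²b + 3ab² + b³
All pairs

Testing each pair:
(1, 4): LHS = 125, RHS = 125 → holds
(1, 5): LHS = 216, RHS = 216 → holds
(3, 0): LHS = 27, RHS = 27 → holds
(5, 0): LHS = 125, RHS = 125 → holds
(7, 5): LHS = 1728, RHS = 1728 → holds

Every pair satisfies the claim.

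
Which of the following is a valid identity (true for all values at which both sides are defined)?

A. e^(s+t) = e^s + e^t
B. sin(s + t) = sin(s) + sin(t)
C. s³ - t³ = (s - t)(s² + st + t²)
A: fails at (4, 5) — LHS = e^9 ≈ 8103, RHS = e^4 + e^5 ≈ 203.
B: fails at (5, 5) — LHS = sin(10) ≈ -0.544, RHS = 2·sin(5) ≈ -1.918.
C: holds — e.g. at (2, 7), both sides equal -335.

Answer: C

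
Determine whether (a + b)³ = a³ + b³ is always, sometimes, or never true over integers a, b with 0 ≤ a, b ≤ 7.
Sometimes true

It holds at (a, b) = (5, 0) (both sides equal 125), but fails at (a, b) = (1, 3) (LHS = 64, RHS = 28).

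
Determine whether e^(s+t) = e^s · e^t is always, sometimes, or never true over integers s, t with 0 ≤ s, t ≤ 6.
The identity holds for every pair in the range. For instance at (s, t) = (2, 5): both sides equal e^7 ≈ 1097.

Answer: Always true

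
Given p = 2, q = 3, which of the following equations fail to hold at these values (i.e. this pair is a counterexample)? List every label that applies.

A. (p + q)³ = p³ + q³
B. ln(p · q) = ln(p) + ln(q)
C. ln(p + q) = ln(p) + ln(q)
Evaluating each claim at the given values:
A. LHS = 125, RHS = 35 → fails here (LHS ≠ RHS)
B. LHS = ln(6) ≈ 1.792, RHS = ln(2) + ln(3) ≈ 1.792 → holds here (LHS = RHS)
C. LHS = ln(5) ≈ 1.609, RHS = ln(2) + ln(3) ≈ 1.792 → fails here (LHS ≠ RHS)

Answer: A, C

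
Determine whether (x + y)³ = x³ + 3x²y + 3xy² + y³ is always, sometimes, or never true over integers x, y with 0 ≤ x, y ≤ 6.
The identity holds for every pair in the range. For instance at (x, y) = (3, 3): both sides equal 216.

Answer: Always true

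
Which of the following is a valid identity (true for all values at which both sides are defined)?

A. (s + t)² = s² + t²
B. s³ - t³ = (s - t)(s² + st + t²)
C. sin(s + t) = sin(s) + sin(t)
B

A: fails at (4, 4) — LHS = 64, RHS = 32.
B: holds — e.g. at (1, 5), both sides equal -124.
C: fails at (2, 7) — LHS = sin(9) ≈ 0.4121, RHS = sin(7) + sin(2) ≈ 1.566.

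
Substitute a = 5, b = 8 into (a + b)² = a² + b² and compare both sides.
LHS = (5 + 8)² = 169
RHS = 5² + 8² = 89

LHS ≠ RHS, so the equation does not hold here.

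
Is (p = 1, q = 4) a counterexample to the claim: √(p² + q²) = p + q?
Substituting p = 1, q = 4:
LHS = √(1² + 4²) = √(17) ≈ 4.123
RHS = 1 + 4 = 5

Since LHS ≠ RHS, this pair disproves the claim.

Answer: Yes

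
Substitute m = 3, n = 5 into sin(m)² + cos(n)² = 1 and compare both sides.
LHS = sin(3)² + cos(5)² ≈ 0.1004
RHS = 1

LHS ≠ RHS (they differ by about 0.8996), so the equation does not hold here.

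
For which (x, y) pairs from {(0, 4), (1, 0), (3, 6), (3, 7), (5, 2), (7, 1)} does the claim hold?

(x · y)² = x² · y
(0, 4), (1, 0), (7, 1)

Testing each pair:
(0, 4): LHS = 0, RHS = 0 → holds
(1, 0): LHS = 0, RHS = 0 → holds
(3, 6): LHS = 324, RHS = 54 → fails
(3, 7): LHS = 441, RHS = 63 → fails
(5, 2): LHS = 100, RHS = 50 → fails
(7, 1): LHS = 49, RHS = 49 → holds

3 of 6 pairs satisfy the claim.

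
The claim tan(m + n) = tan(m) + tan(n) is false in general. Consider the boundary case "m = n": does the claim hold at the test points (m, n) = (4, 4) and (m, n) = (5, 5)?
At (4, 4): LHS = tan(8) ≈ -6.8 ≠ RHS = 2·tan(4) ≈ 2.316
At (5, 5): LHS = tan(10) ≈ 0.6484 ≠ RHS = 2·tan(5) ≈ -6.761

Answer: No, fails at both test points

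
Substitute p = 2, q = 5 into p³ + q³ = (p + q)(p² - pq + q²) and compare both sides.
LHS = 2³ + 5³ = 133
RHS = (2 + 5)(2² - 2·5 + 5²) = 133

LHS = RHS: the two sides agree.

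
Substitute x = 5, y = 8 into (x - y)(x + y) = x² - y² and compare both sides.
LHS = (5 - 8)(5 + 8) = -39
RHS = 5² - 8² = -39

LHS = RHS: the two sides agree.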